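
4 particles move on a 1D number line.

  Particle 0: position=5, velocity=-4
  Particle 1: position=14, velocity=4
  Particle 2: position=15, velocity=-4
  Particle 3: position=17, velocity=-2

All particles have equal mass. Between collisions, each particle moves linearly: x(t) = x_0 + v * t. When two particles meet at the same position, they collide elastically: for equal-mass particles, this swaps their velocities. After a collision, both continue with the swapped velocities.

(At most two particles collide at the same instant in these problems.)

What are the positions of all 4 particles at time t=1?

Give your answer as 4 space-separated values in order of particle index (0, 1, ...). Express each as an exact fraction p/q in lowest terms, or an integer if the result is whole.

Answer: 1 11 15 18

Derivation:
Collision at t=1/8: particles 1 and 2 swap velocities; positions: p0=9/2 p1=29/2 p2=29/2 p3=67/4; velocities now: v0=-4 v1=-4 v2=4 v3=-2
Collision at t=1/2: particles 2 and 3 swap velocities; positions: p0=3 p1=13 p2=16 p3=16; velocities now: v0=-4 v1=-4 v2=-2 v3=4
Advance to t=1 (no further collisions before then); velocities: v0=-4 v1=-4 v2=-2 v3=4; positions = 1 11 15 18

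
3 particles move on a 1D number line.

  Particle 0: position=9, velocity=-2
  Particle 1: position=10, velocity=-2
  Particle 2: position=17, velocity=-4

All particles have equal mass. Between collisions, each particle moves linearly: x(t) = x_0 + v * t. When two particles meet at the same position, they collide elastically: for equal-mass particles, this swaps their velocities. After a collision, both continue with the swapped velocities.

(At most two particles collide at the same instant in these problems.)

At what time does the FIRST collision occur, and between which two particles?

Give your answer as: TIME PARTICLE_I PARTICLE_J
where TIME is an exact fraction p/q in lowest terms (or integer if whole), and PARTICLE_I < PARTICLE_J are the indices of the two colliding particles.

Pair (0,1): pos 9,10 vel -2,-2 -> not approaching (rel speed 0 <= 0)
Pair (1,2): pos 10,17 vel -2,-4 -> gap=7, closing at 2/unit, collide at t=7/2
Earliest collision: t=7/2 between 1 and 2

Answer: 7/2 1 2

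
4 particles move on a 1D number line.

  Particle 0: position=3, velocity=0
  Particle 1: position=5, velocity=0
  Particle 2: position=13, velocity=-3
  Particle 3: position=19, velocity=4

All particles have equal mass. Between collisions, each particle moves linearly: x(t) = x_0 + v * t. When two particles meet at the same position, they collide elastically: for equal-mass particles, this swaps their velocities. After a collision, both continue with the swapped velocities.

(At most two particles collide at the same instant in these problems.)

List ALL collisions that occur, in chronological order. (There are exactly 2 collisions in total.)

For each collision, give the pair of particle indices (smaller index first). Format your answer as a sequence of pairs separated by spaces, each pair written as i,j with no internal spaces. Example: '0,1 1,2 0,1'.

Answer: 1,2 0,1

Derivation:
Collision at t=8/3: particles 1 and 2 swap velocities; positions: p0=3 p1=5 p2=5 p3=89/3; velocities now: v0=0 v1=-3 v2=0 v3=4
Collision at t=10/3: particles 0 and 1 swap velocities; positions: p0=3 p1=3 p2=5 p3=97/3; velocities now: v0=-3 v1=0 v2=0 v3=4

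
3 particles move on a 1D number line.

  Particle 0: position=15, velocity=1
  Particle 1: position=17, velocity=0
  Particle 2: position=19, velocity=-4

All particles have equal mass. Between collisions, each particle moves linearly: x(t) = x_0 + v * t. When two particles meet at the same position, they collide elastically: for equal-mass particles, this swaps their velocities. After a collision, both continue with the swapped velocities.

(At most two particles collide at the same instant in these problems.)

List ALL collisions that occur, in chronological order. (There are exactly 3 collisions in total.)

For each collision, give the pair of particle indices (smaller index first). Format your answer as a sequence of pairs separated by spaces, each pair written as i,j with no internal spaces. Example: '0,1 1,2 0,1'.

Collision at t=1/2: particles 1 and 2 swap velocities; positions: p0=31/2 p1=17 p2=17; velocities now: v0=1 v1=-4 v2=0
Collision at t=4/5: particles 0 and 1 swap velocities; positions: p0=79/5 p1=79/5 p2=17; velocities now: v0=-4 v1=1 v2=0
Collision at t=2: particles 1 and 2 swap velocities; positions: p0=11 p1=17 p2=17; velocities now: v0=-4 v1=0 v2=1

Answer: 1,2 0,1 1,2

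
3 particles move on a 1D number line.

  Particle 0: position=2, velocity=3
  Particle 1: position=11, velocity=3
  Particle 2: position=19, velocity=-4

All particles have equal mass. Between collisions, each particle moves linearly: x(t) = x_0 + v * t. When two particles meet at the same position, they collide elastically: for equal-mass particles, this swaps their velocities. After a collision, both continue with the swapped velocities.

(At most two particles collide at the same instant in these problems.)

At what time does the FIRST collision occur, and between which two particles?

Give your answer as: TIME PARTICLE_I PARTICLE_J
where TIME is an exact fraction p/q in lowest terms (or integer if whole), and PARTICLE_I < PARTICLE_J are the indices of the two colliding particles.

Pair (0,1): pos 2,11 vel 3,3 -> not approaching (rel speed 0 <= 0)
Pair (1,2): pos 11,19 vel 3,-4 -> gap=8, closing at 7/unit, collide at t=8/7
Earliest collision: t=8/7 between 1 and 2

Answer: 8/7 1 2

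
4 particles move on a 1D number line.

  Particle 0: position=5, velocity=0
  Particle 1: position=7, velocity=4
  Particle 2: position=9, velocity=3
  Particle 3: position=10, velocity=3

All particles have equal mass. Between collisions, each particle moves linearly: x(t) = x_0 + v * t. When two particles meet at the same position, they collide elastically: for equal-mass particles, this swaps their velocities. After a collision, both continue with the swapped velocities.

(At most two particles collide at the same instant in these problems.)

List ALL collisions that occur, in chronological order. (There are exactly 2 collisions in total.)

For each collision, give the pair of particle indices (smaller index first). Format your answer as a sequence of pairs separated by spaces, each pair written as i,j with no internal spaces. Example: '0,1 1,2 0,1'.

Answer: 1,2 2,3

Derivation:
Collision at t=2: particles 1 and 2 swap velocities; positions: p0=5 p1=15 p2=15 p3=16; velocities now: v0=0 v1=3 v2=4 v3=3
Collision at t=3: particles 2 and 3 swap velocities; positions: p0=5 p1=18 p2=19 p3=19; velocities now: v0=0 v1=3 v2=3 v3=4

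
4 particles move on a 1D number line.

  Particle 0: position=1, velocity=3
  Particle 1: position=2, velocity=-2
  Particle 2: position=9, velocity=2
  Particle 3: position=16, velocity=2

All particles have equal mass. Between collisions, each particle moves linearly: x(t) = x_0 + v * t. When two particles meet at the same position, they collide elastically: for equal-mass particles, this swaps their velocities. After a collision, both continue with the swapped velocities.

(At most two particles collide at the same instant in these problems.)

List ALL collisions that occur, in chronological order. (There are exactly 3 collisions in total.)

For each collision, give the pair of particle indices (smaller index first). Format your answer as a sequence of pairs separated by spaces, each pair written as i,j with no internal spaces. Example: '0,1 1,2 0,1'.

Answer: 0,1 1,2 2,3

Derivation:
Collision at t=1/5: particles 0 and 1 swap velocities; positions: p0=8/5 p1=8/5 p2=47/5 p3=82/5; velocities now: v0=-2 v1=3 v2=2 v3=2
Collision at t=8: particles 1 and 2 swap velocities; positions: p0=-14 p1=25 p2=25 p3=32; velocities now: v0=-2 v1=2 v2=3 v3=2
Collision at t=15: particles 2 and 3 swap velocities; positions: p0=-28 p1=39 p2=46 p3=46; velocities now: v0=-2 v1=2 v2=2 v3=3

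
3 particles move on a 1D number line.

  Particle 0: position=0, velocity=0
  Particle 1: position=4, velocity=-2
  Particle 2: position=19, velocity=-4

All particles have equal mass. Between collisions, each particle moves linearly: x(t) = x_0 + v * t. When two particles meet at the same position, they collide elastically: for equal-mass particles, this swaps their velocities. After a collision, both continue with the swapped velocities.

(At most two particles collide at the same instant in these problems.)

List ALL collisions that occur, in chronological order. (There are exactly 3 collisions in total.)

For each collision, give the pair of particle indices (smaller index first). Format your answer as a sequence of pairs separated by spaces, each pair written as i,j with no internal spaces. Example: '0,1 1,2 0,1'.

Collision at t=2: particles 0 and 1 swap velocities; positions: p0=0 p1=0 p2=11; velocities now: v0=-2 v1=0 v2=-4
Collision at t=19/4: particles 1 and 2 swap velocities; positions: p0=-11/2 p1=0 p2=0; velocities now: v0=-2 v1=-4 v2=0
Collision at t=15/2: particles 0 and 1 swap velocities; positions: p0=-11 p1=-11 p2=0; velocities now: v0=-4 v1=-2 v2=0

Answer: 0,1 1,2 0,1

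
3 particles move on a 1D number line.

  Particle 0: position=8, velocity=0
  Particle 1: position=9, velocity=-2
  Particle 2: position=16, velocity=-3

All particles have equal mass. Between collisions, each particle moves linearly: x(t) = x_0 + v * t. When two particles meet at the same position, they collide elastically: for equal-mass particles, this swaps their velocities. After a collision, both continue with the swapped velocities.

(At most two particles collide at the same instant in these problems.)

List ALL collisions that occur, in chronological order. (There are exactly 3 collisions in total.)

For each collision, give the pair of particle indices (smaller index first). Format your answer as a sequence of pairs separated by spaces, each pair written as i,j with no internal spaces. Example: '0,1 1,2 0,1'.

Answer: 0,1 1,2 0,1

Derivation:
Collision at t=1/2: particles 0 and 1 swap velocities; positions: p0=8 p1=8 p2=29/2; velocities now: v0=-2 v1=0 v2=-3
Collision at t=8/3: particles 1 and 2 swap velocities; positions: p0=11/3 p1=8 p2=8; velocities now: v0=-2 v1=-3 v2=0
Collision at t=7: particles 0 and 1 swap velocities; positions: p0=-5 p1=-5 p2=8; velocities now: v0=-3 v1=-2 v2=0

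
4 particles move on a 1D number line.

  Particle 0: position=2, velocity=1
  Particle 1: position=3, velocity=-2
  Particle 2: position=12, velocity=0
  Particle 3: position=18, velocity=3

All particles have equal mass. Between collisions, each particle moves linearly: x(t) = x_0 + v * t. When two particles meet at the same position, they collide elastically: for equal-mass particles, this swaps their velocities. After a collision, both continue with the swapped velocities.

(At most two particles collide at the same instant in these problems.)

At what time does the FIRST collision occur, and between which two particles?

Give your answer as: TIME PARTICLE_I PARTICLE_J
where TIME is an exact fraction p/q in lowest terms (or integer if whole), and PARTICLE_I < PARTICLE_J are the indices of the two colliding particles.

Answer: 1/3 0 1

Derivation:
Pair (0,1): pos 2,3 vel 1,-2 -> gap=1, closing at 3/unit, collide at t=1/3
Pair (1,2): pos 3,12 vel -2,0 -> not approaching (rel speed -2 <= 0)
Pair (2,3): pos 12,18 vel 0,3 -> not approaching (rel speed -3 <= 0)
Earliest collision: t=1/3 between 0 and 1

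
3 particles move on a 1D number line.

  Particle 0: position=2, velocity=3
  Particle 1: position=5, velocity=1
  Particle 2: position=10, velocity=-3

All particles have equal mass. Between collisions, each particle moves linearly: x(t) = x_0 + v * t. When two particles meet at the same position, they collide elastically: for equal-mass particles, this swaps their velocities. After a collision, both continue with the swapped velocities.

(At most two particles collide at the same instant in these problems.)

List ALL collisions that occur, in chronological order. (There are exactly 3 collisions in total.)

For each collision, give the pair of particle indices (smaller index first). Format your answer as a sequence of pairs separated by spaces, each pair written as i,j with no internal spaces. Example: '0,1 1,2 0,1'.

Answer: 1,2 0,1 1,2

Derivation:
Collision at t=5/4: particles 1 and 2 swap velocities; positions: p0=23/4 p1=25/4 p2=25/4; velocities now: v0=3 v1=-3 v2=1
Collision at t=4/3: particles 0 and 1 swap velocities; positions: p0=6 p1=6 p2=19/3; velocities now: v0=-3 v1=3 v2=1
Collision at t=3/2: particles 1 and 2 swap velocities; positions: p0=11/2 p1=13/2 p2=13/2; velocities now: v0=-3 v1=1 v2=3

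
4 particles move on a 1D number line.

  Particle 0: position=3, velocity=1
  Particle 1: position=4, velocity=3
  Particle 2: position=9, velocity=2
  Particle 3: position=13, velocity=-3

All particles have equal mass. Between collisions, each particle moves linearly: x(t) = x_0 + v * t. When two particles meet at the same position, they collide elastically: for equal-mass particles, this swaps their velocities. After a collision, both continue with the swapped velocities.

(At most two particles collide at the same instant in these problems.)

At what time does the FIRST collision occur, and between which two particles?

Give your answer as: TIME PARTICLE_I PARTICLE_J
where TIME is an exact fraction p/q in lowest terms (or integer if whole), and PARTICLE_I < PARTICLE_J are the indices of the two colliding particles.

Answer: 4/5 2 3

Derivation:
Pair (0,1): pos 3,4 vel 1,3 -> not approaching (rel speed -2 <= 0)
Pair (1,2): pos 4,9 vel 3,2 -> gap=5, closing at 1/unit, collide at t=5
Pair (2,3): pos 9,13 vel 2,-3 -> gap=4, closing at 5/unit, collide at t=4/5
Earliest collision: t=4/5 between 2 and 3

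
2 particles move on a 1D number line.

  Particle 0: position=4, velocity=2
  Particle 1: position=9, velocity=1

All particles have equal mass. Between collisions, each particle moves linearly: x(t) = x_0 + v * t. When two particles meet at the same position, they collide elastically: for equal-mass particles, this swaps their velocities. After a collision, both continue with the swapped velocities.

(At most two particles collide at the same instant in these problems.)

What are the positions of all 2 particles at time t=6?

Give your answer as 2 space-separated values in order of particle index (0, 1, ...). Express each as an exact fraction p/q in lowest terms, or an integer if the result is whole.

Answer: 15 16

Derivation:
Collision at t=5: particles 0 and 1 swap velocities; positions: p0=14 p1=14; velocities now: v0=1 v1=2
Advance to t=6 (no further collisions before then); velocities: v0=1 v1=2; positions = 15 16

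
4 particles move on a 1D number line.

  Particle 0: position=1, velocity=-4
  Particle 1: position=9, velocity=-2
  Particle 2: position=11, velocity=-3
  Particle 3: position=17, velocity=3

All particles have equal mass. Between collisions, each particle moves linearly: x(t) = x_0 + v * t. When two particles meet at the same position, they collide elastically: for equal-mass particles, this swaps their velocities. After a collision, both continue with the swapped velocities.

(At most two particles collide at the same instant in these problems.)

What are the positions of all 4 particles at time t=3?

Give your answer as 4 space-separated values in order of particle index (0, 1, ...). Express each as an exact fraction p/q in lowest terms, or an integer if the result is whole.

Answer: -11 2 3 26

Derivation:
Collision at t=2: particles 1 and 2 swap velocities; positions: p0=-7 p1=5 p2=5 p3=23; velocities now: v0=-4 v1=-3 v2=-2 v3=3
Advance to t=3 (no further collisions before then); velocities: v0=-4 v1=-3 v2=-2 v3=3; positions = -11 2 3 26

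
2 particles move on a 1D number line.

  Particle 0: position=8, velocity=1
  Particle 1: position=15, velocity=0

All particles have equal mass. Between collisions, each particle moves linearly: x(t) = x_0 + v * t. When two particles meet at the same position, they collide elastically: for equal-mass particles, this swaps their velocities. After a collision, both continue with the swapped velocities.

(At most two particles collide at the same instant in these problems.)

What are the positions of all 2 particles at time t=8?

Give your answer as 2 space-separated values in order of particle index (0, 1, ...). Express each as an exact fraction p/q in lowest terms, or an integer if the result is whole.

Collision at t=7: particles 0 and 1 swap velocities; positions: p0=15 p1=15; velocities now: v0=0 v1=1
Advance to t=8 (no further collisions before then); velocities: v0=0 v1=1; positions = 15 16

Answer: 15 16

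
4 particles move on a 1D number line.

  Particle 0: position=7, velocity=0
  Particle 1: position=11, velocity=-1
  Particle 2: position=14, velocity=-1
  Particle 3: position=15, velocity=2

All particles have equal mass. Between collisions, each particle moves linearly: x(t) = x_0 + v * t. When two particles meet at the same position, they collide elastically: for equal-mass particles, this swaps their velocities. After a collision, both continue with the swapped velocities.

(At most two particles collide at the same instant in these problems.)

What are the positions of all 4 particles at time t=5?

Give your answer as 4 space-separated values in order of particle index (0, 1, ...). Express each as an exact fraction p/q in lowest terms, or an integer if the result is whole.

Collision at t=4: particles 0 and 1 swap velocities; positions: p0=7 p1=7 p2=10 p3=23; velocities now: v0=-1 v1=0 v2=-1 v3=2
Advance to t=5 (no further collisions before then); velocities: v0=-1 v1=0 v2=-1 v3=2; positions = 6 7 9 25

Answer: 6 7 9 25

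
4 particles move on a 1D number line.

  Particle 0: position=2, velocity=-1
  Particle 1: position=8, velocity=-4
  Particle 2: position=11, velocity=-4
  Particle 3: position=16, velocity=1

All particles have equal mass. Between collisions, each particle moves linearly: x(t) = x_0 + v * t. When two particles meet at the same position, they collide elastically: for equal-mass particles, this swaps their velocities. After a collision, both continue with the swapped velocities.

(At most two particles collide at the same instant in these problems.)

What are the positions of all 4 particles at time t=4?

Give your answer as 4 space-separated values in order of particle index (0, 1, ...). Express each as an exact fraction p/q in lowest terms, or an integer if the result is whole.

Collision at t=2: particles 0 and 1 swap velocities; positions: p0=0 p1=0 p2=3 p3=18; velocities now: v0=-4 v1=-1 v2=-4 v3=1
Collision at t=3: particles 1 and 2 swap velocities; positions: p0=-4 p1=-1 p2=-1 p3=19; velocities now: v0=-4 v1=-4 v2=-1 v3=1
Advance to t=4 (no further collisions before then); velocities: v0=-4 v1=-4 v2=-1 v3=1; positions = -8 -5 -2 20

Answer: -8 -5 -2 20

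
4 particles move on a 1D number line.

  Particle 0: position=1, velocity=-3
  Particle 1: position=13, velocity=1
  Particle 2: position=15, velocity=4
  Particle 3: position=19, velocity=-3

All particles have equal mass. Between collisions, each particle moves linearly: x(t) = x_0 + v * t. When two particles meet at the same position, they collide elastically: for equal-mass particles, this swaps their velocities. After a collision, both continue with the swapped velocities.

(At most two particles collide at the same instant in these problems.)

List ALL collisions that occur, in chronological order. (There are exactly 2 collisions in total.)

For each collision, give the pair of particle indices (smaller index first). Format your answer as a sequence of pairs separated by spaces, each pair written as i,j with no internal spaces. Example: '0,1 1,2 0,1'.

Collision at t=4/7: particles 2 and 3 swap velocities; positions: p0=-5/7 p1=95/7 p2=121/7 p3=121/7; velocities now: v0=-3 v1=1 v2=-3 v3=4
Collision at t=3/2: particles 1 and 2 swap velocities; positions: p0=-7/2 p1=29/2 p2=29/2 p3=21; velocities now: v0=-3 v1=-3 v2=1 v3=4

Answer: 2,3 1,2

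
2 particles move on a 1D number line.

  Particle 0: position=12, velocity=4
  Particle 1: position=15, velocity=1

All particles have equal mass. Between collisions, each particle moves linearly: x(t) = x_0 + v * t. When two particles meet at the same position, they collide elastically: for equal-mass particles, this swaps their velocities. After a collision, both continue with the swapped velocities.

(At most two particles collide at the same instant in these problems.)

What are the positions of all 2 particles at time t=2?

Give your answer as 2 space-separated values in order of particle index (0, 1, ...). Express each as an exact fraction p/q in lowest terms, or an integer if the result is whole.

Collision at t=1: particles 0 and 1 swap velocities; positions: p0=16 p1=16; velocities now: v0=1 v1=4
Advance to t=2 (no further collisions before then); velocities: v0=1 v1=4; positions = 17 20

Answer: 17 20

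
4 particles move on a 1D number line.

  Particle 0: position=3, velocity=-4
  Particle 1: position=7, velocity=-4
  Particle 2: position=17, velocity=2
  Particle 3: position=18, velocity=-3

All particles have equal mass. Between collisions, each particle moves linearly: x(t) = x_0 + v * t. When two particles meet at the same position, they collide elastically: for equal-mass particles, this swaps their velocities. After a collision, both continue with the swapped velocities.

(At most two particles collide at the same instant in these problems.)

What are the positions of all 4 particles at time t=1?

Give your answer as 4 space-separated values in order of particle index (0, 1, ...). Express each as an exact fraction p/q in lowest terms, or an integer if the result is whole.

Collision at t=1/5: particles 2 and 3 swap velocities; positions: p0=11/5 p1=31/5 p2=87/5 p3=87/5; velocities now: v0=-4 v1=-4 v2=-3 v3=2
Advance to t=1 (no further collisions before then); velocities: v0=-4 v1=-4 v2=-3 v3=2; positions = -1 3 15 19

Answer: -1 3 15 19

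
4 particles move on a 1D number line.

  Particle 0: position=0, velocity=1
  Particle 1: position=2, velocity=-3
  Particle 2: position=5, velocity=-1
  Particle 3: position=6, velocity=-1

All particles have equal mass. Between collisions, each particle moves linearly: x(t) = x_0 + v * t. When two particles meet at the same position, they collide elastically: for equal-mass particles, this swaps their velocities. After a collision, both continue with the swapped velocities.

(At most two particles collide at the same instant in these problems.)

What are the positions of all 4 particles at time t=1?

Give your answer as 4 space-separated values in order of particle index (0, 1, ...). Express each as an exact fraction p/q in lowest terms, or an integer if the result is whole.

Answer: -1 1 4 5

Derivation:
Collision at t=1/2: particles 0 and 1 swap velocities; positions: p0=1/2 p1=1/2 p2=9/2 p3=11/2; velocities now: v0=-3 v1=1 v2=-1 v3=-1
Advance to t=1 (no further collisions before then); velocities: v0=-3 v1=1 v2=-1 v3=-1; positions = -1 1 4 5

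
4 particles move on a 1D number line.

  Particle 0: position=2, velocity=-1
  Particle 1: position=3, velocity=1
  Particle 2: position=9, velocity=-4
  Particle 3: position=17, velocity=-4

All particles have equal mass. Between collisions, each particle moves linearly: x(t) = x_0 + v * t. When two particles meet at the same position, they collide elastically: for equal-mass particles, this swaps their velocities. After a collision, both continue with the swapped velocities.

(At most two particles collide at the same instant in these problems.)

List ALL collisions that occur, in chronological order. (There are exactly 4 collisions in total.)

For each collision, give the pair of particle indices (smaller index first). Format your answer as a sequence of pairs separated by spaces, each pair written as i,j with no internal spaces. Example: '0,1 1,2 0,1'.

Collision at t=6/5: particles 1 and 2 swap velocities; positions: p0=4/5 p1=21/5 p2=21/5 p3=61/5; velocities now: v0=-1 v1=-4 v2=1 v3=-4
Collision at t=7/3: particles 0 and 1 swap velocities; positions: p0=-1/3 p1=-1/3 p2=16/3 p3=23/3; velocities now: v0=-4 v1=-1 v2=1 v3=-4
Collision at t=14/5: particles 2 and 3 swap velocities; positions: p0=-11/5 p1=-4/5 p2=29/5 p3=29/5; velocities now: v0=-4 v1=-1 v2=-4 v3=1
Collision at t=5: particles 1 and 2 swap velocities; positions: p0=-11 p1=-3 p2=-3 p3=8; velocities now: v0=-4 v1=-4 v2=-1 v3=1

Answer: 1,2 0,1 2,3 1,2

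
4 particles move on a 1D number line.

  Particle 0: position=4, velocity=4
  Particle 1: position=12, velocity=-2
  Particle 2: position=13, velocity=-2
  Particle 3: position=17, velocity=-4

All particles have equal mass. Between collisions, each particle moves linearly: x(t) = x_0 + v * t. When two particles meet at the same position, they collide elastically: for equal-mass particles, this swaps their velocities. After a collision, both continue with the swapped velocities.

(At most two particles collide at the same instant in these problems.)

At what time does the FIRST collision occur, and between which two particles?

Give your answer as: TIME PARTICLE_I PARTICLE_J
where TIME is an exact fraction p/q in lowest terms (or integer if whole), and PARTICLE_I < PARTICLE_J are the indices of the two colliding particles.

Answer: 4/3 0 1

Derivation:
Pair (0,1): pos 4,12 vel 4,-2 -> gap=8, closing at 6/unit, collide at t=4/3
Pair (1,2): pos 12,13 vel -2,-2 -> not approaching (rel speed 0 <= 0)
Pair (2,3): pos 13,17 vel -2,-4 -> gap=4, closing at 2/unit, collide at t=2
Earliest collision: t=4/3 between 0 and 1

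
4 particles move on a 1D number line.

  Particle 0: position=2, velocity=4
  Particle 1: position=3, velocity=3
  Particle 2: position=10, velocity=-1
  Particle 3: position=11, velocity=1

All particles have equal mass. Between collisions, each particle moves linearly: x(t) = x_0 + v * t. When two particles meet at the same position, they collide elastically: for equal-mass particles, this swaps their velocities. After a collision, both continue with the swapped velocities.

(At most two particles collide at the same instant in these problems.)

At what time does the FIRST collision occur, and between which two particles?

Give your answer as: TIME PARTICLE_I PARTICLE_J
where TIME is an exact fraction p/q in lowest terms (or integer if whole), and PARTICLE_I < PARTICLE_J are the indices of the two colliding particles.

Pair (0,1): pos 2,3 vel 4,3 -> gap=1, closing at 1/unit, collide at t=1
Pair (1,2): pos 3,10 vel 3,-1 -> gap=7, closing at 4/unit, collide at t=7/4
Pair (2,3): pos 10,11 vel -1,1 -> not approaching (rel speed -2 <= 0)
Earliest collision: t=1 between 0 and 1

Answer: 1 0 1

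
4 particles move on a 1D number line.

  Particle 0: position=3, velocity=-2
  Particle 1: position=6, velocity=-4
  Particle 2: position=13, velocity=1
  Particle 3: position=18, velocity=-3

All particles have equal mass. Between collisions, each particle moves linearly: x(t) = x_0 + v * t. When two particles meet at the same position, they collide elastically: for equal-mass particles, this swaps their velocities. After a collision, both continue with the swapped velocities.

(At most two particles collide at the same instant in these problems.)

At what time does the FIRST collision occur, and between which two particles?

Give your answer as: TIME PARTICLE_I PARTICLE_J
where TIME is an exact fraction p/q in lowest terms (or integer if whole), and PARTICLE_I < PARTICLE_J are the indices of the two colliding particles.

Pair (0,1): pos 3,6 vel -2,-4 -> gap=3, closing at 2/unit, collide at t=3/2
Pair (1,2): pos 6,13 vel -4,1 -> not approaching (rel speed -5 <= 0)
Pair (2,3): pos 13,18 vel 1,-3 -> gap=5, closing at 4/unit, collide at t=5/4
Earliest collision: t=5/4 between 2 and 3

Answer: 5/4 2 3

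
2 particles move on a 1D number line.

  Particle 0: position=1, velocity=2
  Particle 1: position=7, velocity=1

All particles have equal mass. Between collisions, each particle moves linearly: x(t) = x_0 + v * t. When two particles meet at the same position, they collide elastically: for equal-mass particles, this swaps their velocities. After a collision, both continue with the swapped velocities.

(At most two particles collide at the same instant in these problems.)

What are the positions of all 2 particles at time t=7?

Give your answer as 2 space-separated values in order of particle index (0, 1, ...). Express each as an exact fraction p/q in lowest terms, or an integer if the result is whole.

Collision at t=6: particles 0 and 1 swap velocities; positions: p0=13 p1=13; velocities now: v0=1 v1=2
Advance to t=7 (no further collisions before then); velocities: v0=1 v1=2; positions = 14 15

Answer: 14 15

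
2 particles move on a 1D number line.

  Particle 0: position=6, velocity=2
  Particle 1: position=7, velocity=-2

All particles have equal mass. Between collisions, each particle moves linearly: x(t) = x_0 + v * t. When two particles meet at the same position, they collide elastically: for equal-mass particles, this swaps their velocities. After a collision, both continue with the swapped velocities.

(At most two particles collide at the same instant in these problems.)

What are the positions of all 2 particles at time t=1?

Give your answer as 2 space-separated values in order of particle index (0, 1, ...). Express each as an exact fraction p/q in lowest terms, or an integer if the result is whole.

Answer: 5 8

Derivation:
Collision at t=1/4: particles 0 and 1 swap velocities; positions: p0=13/2 p1=13/2; velocities now: v0=-2 v1=2
Advance to t=1 (no further collisions before then); velocities: v0=-2 v1=2; positions = 5 8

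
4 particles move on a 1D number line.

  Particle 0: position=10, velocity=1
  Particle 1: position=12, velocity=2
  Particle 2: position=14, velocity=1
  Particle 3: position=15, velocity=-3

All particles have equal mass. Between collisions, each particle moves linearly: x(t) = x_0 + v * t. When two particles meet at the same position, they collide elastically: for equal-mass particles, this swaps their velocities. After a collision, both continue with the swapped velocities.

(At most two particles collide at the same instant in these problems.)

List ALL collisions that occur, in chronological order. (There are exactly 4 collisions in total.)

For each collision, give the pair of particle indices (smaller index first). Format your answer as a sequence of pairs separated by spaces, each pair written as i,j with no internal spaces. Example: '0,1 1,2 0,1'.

Answer: 2,3 1,2 0,1 2,3

Derivation:
Collision at t=1/4: particles 2 and 3 swap velocities; positions: p0=41/4 p1=25/2 p2=57/4 p3=57/4; velocities now: v0=1 v1=2 v2=-3 v3=1
Collision at t=3/5: particles 1 and 2 swap velocities; positions: p0=53/5 p1=66/5 p2=66/5 p3=73/5; velocities now: v0=1 v1=-3 v2=2 v3=1
Collision at t=5/4: particles 0 and 1 swap velocities; positions: p0=45/4 p1=45/4 p2=29/2 p3=61/4; velocities now: v0=-3 v1=1 v2=2 v3=1
Collision at t=2: particles 2 and 3 swap velocities; positions: p0=9 p1=12 p2=16 p3=16; velocities now: v0=-3 v1=1 v2=1 v3=2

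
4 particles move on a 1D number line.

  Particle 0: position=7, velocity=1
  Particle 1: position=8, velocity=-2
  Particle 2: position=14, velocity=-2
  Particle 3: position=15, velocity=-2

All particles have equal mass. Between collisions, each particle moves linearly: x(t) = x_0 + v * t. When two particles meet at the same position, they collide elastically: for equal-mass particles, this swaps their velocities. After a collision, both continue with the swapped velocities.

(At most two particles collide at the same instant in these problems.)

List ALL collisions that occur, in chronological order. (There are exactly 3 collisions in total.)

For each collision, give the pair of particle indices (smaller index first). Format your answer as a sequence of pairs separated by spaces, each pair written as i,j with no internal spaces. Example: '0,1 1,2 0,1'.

Collision at t=1/3: particles 0 and 1 swap velocities; positions: p0=22/3 p1=22/3 p2=40/3 p3=43/3; velocities now: v0=-2 v1=1 v2=-2 v3=-2
Collision at t=7/3: particles 1 and 2 swap velocities; positions: p0=10/3 p1=28/3 p2=28/3 p3=31/3; velocities now: v0=-2 v1=-2 v2=1 v3=-2
Collision at t=8/3: particles 2 and 3 swap velocities; positions: p0=8/3 p1=26/3 p2=29/3 p3=29/3; velocities now: v0=-2 v1=-2 v2=-2 v3=1

Answer: 0,1 1,2 2,3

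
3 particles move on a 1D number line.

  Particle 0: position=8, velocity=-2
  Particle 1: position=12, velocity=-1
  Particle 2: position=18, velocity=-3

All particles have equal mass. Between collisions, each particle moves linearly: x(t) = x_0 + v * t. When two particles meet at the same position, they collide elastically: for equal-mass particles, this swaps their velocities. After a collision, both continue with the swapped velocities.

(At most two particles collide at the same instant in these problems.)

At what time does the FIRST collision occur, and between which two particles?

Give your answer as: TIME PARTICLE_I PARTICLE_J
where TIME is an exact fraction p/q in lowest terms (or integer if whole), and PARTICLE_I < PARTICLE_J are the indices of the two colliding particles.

Answer: 3 1 2

Derivation:
Pair (0,1): pos 8,12 vel -2,-1 -> not approaching (rel speed -1 <= 0)
Pair (1,2): pos 12,18 vel -1,-3 -> gap=6, closing at 2/unit, collide at t=3
Earliest collision: t=3 between 1 and 2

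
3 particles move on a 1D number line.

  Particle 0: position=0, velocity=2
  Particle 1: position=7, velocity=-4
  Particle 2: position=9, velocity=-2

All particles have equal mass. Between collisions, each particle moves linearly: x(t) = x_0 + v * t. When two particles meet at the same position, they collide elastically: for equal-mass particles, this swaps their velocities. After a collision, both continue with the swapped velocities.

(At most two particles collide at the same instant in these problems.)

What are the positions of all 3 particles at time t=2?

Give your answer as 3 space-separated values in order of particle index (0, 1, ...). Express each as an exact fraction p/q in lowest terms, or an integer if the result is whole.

Answer: -1 4 5

Derivation:
Collision at t=7/6: particles 0 and 1 swap velocities; positions: p0=7/3 p1=7/3 p2=20/3; velocities now: v0=-4 v1=2 v2=-2
Advance to t=2 (no further collisions before then); velocities: v0=-4 v1=2 v2=-2; positions = -1 4 5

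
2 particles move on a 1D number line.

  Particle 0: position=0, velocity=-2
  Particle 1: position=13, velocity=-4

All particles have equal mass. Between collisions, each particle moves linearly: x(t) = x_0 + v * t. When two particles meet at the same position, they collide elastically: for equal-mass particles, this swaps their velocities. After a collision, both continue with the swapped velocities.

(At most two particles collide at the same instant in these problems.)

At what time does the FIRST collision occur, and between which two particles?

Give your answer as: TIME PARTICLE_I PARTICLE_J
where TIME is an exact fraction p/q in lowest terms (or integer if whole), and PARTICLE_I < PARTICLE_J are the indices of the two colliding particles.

Pair (0,1): pos 0,13 vel -2,-4 -> gap=13, closing at 2/unit, collide at t=13/2
Earliest collision: t=13/2 between 0 and 1

Answer: 13/2 0 1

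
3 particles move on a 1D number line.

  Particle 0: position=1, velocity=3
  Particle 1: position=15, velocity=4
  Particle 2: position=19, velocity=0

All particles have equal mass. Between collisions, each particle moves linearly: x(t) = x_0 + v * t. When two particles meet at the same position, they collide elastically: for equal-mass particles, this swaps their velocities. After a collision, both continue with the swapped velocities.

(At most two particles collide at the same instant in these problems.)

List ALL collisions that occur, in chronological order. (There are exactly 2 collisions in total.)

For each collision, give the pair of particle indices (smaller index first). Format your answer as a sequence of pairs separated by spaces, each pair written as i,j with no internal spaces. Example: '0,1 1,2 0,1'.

Collision at t=1: particles 1 and 2 swap velocities; positions: p0=4 p1=19 p2=19; velocities now: v0=3 v1=0 v2=4
Collision at t=6: particles 0 and 1 swap velocities; positions: p0=19 p1=19 p2=39; velocities now: v0=0 v1=3 v2=4

Answer: 1,2 0,1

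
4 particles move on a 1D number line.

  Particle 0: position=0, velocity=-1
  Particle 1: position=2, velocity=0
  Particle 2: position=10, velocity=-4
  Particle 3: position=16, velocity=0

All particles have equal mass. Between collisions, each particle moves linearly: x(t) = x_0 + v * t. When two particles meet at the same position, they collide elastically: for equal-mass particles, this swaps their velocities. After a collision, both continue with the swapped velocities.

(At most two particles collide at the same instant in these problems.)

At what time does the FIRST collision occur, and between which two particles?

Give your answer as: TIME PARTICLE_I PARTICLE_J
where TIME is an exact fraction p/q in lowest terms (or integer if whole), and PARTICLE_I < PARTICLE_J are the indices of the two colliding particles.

Answer: 2 1 2

Derivation:
Pair (0,1): pos 0,2 vel -1,0 -> not approaching (rel speed -1 <= 0)
Pair (1,2): pos 2,10 vel 0,-4 -> gap=8, closing at 4/unit, collide at t=2
Pair (2,3): pos 10,16 vel -4,0 -> not approaching (rel speed -4 <= 0)
Earliest collision: t=2 between 1 and 2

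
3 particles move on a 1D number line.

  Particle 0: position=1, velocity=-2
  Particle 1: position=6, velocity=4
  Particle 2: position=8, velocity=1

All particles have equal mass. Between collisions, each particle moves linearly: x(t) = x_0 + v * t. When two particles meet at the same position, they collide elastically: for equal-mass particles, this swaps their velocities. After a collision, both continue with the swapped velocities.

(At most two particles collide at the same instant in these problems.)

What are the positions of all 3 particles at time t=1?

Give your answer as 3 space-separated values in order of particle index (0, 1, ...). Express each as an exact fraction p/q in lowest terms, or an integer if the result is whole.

Collision at t=2/3: particles 1 and 2 swap velocities; positions: p0=-1/3 p1=26/3 p2=26/3; velocities now: v0=-2 v1=1 v2=4
Advance to t=1 (no further collisions before then); velocities: v0=-2 v1=1 v2=4; positions = -1 9 10

Answer: -1 9 10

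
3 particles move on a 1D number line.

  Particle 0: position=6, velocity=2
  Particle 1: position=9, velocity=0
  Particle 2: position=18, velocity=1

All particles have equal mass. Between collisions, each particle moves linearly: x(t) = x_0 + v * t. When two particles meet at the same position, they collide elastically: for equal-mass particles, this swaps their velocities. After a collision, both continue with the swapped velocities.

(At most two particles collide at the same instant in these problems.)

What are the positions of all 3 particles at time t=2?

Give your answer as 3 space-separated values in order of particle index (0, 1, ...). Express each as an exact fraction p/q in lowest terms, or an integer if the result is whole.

Answer: 9 10 20

Derivation:
Collision at t=3/2: particles 0 and 1 swap velocities; positions: p0=9 p1=9 p2=39/2; velocities now: v0=0 v1=2 v2=1
Advance to t=2 (no further collisions before then); velocities: v0=0 v1=2 v2=1; positions = 9 10 20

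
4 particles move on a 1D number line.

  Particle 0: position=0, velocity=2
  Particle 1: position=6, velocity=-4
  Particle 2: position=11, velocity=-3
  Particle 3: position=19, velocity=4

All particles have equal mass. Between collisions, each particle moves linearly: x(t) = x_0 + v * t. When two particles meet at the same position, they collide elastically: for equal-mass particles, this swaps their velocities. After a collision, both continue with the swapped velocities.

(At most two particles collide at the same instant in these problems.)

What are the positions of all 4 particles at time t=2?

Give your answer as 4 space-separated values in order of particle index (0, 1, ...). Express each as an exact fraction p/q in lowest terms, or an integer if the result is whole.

Collision at t=1: particles 0 and 1 swap velocities; positions: p0=2 p1=2 p2=8 p3=23; velocities now: v0=-4 v1=2 v2=-3 v3=4
Advance to t=2 (no further collisions before then); velocities: v0=-4 v1=2 v2=-3 v3=4; positions = -2 4 5 27

Answer: -2 4 5 27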